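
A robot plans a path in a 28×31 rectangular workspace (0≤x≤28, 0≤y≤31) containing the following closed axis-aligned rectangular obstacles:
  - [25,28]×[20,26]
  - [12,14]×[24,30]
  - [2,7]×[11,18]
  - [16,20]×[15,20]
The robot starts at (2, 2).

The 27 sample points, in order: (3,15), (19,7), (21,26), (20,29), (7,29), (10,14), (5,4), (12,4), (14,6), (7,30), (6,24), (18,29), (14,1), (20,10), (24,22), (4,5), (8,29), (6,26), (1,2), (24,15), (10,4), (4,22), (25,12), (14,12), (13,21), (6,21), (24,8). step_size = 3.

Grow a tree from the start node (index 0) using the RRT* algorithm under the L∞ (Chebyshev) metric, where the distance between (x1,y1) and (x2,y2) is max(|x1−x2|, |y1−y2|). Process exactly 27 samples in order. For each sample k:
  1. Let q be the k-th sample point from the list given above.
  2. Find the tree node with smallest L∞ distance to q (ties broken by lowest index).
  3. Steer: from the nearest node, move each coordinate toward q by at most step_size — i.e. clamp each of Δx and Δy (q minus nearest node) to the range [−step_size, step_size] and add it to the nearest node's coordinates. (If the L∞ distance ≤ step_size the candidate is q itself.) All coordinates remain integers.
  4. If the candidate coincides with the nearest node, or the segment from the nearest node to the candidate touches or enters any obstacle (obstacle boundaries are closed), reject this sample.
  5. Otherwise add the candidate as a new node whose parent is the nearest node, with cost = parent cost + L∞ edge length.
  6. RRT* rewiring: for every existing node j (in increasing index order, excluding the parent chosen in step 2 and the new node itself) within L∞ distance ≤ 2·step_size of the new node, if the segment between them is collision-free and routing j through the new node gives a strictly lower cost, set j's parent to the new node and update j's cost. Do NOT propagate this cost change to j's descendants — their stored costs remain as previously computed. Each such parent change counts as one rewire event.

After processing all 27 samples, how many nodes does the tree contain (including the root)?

1. q=(3,15) nearest=0 d=13 new=(3,5) → add node 1 parent=0 cost=3
2. q=(19,7) nearest=1 d=16 new=(6,7) → add node 2 parent=1 cost=6
3. q=(21,26) nearest=2 d=19 new=(9,10) → add node 3 parent=2 cost=9
4. q=(20,29) nearest=3 d=19 new=(12,13) → add node 4 parent=3 cost=12
5. q=(7,29) nearest=4 d=16 new=(9,16) → add node 5 parent=4 cost=15
6. q=(10,14) nearest=4 d=2 new=(10,14) → add node 6 parent=4 cost=14
7. q=(5,4) nearest=1 d=2 new=(5,4) → add node 7 parent=1 cost=5
8. q=(12,4) nearest=2 d=6 new=(9,4) → add node 8 parent=2 cost=9
9. q=(14,6) nearest=3 d=5 new=(12,7) → add node 9 parent=3 cost=12
10. q=(7,30) nearest=5 d=14 new=(7,19) → add node 10 parent=5 cost=18
11. q=(6,24) nearest=10 d=5 new=(6,22) → add node 11 parent=10 cost=21
12. q=(18,29) nearest=10 d=11 new=(10,22) → add node 12 parent=10 cost=21
13. q=(14,1) nearest=8 d=5 new=(12,1) → add node 13 parent=8 cost=12
14. q=(20,10) nearest=4 d=8 new=(15,10) → add node 14 parent=4 cost=15
15. q=(24,22) nearest=4 d=12 new=(15,16) → add node 15 parent=4 cost=15
16. q=(4,5) nearest=1 d=1 new=(4,5) → add node 16 parent=1 cost=4
17. q=(8,29) nearest=11 d=7 new=(8,25) → add node 17 parent=11 cost=24
18. q=(6,26) nearest=17 d=2 new=(6,26) → add node 18 parent=17 cost=26
19. q=(1,2) nearest=0 d=1 new=(1,2) → add node 19 parent=0 cost=1
20. q=(24,15) nearest=14 d=9 new=(18,13) → add node 20 parent=14 cost=18
21. q=(10,4) nearest=8 d=1 new=(10,4) → add node 21 parent=8 cost=10
22. q=(4,22) nearest=11 d=2 new=(4,22) → add node 22 parent=11 cost=23
23. q=(25,12) nearest=20 d=7 new=(21,12) → add node 23 parent=20 cost=21
24. q=(14,12) nearest=4 d=2 new=(14,12) → add node 24 parent=4 cost=14
25. q=(13,21) nearest=12 d=3 new=(13,21) → add node 25 parent=12 cost=24
26. q=(6,21) nearest=11 d=1 new=(6,21) → add node 26 parent=11 cost=22
27. q=(24,8) nearest=23 d=4 new=(24,9) → add node 27 parent=23 cost=24

Node count: 28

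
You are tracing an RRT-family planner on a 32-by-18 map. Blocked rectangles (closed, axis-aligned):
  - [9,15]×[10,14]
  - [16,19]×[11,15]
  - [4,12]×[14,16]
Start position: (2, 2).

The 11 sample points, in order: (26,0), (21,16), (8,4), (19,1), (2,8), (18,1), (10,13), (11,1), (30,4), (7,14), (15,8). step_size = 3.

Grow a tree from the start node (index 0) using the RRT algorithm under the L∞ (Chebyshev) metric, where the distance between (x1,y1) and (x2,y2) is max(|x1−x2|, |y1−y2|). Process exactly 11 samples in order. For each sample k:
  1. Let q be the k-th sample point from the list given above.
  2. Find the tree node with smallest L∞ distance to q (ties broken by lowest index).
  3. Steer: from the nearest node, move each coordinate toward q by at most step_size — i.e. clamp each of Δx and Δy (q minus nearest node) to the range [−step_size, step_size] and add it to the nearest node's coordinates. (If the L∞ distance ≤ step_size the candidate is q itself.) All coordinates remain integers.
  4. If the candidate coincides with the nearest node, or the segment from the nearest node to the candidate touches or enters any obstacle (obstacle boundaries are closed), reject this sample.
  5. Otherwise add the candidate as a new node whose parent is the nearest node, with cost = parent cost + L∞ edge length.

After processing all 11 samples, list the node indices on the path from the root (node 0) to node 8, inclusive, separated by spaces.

1. q=(26,0) nearest=0 d=24 new=(5,0) → add node 1 parent=0 cost=3
2. q=(21,16) nearest=1 d=16 new=(8,3) → add node 2 parent=1 cost=6
3. q=(8,4) nearest=2 d=1 new=(8,4) → add node 3 parent=2 cost=7
4. q=(19,1) nearest=2 d=11 new=(11,1) → add node 4 parent=2 cost=9
5. q=(2,8) nearest=0 d=6 new=(2,5) → add node 5 parent=0 cost=3
6. q=(18,1) nearest=4 d=7 new=(14,1) → add node 6 parent=4 cost=12
7. q=(10,13) nearest=5 d=8 new=(5,8) → add node 7 parent=5 cost=6
8. q=(11,1) nearest=4 d=0 → coincident, reject
9. q=(30,4) nearest=6 d=16 new=(17,4) → add node 8 parent=6 cost=15
10. q=(7,14) nearest=7 d=6 new=(7,11) → add node 9 parent=7 cost=9
11. q=(15,8) nearest=8 d=4 new=(15,7) → add node 10 parent=8 cost=18

Path: 0 1 2 4 6 8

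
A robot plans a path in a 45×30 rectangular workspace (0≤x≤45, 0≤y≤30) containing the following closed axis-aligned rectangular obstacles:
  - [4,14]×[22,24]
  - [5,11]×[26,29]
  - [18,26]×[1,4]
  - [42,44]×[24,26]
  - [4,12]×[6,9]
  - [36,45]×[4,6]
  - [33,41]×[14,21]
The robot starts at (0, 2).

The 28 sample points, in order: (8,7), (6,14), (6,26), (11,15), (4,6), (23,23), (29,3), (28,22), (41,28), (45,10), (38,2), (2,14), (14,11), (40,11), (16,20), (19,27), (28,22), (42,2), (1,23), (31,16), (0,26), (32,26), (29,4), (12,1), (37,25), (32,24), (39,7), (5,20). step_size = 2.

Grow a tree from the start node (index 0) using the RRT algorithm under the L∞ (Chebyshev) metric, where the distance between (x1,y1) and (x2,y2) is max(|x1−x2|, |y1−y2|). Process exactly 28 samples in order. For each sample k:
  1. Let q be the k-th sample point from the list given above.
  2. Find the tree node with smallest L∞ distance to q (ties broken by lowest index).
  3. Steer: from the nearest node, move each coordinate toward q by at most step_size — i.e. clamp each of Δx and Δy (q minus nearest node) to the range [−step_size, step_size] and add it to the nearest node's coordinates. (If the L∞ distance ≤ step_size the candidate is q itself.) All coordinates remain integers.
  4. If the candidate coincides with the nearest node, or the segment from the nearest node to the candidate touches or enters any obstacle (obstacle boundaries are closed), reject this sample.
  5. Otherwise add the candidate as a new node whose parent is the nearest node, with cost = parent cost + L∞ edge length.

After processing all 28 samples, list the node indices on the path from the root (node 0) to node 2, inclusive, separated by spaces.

1. q=(8,7) nearest=0 d=8 new=(2,4) → add node 1 parent=0 cost=2
2. q=(6,14) nearest=1 d=10 new=(4,6) → blocked by [4,12]×[6,9], reject
3. q=(6,26) nearest=1 d=22 new=(4,6) → blocked by [4,12]×[6,9], reject
4. q=(11,15) nearest=1 d=11 new=(4,6) → blocked by [4,12]×[6,9], reject
5. q=(4,6) nearest=1 d=2 new=(4,6) → blocked by [4,12]×[6,9], reject
6. q=(23,23) nearest=1 d=21 new=(4,6) → blocked by [4,12]×[6,9], reject
7. q=(29,3) nearest=1 d=27 new=(4,3) → add node 2 parent=1 cost=4
8. q=(28,22) nearest=2 d=24 new=(6,5) → add node 3 parent=2 cost=6
9. q=(41,28) nearest=3 d=35 new=(8,7) → blocked by [4,12]×[6,9], reject
10. q=(45,10) nearest=3 d=39 new=(8,7) → blocked by [4,12]×[6,9], reject
11. q=(38,2) nearest=3 d=32 new=(8,3) → add node 4 parent=3 cost=8
12. q=(2,14) nearest=3 d=9 new=(4,7) → blocked by [4,12]×[6,9], reject
13. q=(14,11) nearest=3 d=8 new=(8,7) → blocked by [4,12]×[6,9], reject
14. q=(40,11) nearest=4 d=32 new=(10,5) → add node 5 parent=4 cost=10
15. q=(16,20) nearest=3 d=15 new=(8,7) → blocked by [4,12]×[6,9], reject
16. q=(19,27) nearest=3 d=22 new=(8,7) → blocked by [4,12]×[6,9], reject
17. q=(28,22) nearest=5 d=18 new=(12,7) → blocked by [4,12]×[6,9], reject
18. q=(42,2) nearest=5 d=32 new=(12,3) → add node 6 parent=5 cost=12
19. q=(1,23) nearest=3 d=18 new=(4,7) → blocked by [4,12]×[6,9], reject
20. q=(31,16) nearest=6 d=19 new=(14,5) → add node 7 parent=6 cost=14
21. q=(0,26) nearest=3 d=21 new=(4,7) → blocked by [4,12]×[6,9], reject
22. q=(32,26) nearest=7 d=21 new=(16,7) → add node 8 parent=7 cost=16
23. q=(29,4) nearest=8 d=13 new=(18,5) → add node 9 parent=8 cost=18
24. q=(12,1) nearest=6 d=2 new=(12,1) → add node 10 parent=6 cost=14
25. q=(37,25) nearest=9 d=20 new=(20,7) → add node 11 parent=9 cost=20
26. q=(32,24) nearest=8 d=17 new=(18,9) → add node 12 parent=8 cost=18
27. q=(39,7) nearest=11 d=19 new=(22,7) → add node 13 parent=11 cost=22
28. q=(5,20) nearest=8 d=13 new=(14,9) → add node 14 parent=8 cost=18

Path: 0 1 2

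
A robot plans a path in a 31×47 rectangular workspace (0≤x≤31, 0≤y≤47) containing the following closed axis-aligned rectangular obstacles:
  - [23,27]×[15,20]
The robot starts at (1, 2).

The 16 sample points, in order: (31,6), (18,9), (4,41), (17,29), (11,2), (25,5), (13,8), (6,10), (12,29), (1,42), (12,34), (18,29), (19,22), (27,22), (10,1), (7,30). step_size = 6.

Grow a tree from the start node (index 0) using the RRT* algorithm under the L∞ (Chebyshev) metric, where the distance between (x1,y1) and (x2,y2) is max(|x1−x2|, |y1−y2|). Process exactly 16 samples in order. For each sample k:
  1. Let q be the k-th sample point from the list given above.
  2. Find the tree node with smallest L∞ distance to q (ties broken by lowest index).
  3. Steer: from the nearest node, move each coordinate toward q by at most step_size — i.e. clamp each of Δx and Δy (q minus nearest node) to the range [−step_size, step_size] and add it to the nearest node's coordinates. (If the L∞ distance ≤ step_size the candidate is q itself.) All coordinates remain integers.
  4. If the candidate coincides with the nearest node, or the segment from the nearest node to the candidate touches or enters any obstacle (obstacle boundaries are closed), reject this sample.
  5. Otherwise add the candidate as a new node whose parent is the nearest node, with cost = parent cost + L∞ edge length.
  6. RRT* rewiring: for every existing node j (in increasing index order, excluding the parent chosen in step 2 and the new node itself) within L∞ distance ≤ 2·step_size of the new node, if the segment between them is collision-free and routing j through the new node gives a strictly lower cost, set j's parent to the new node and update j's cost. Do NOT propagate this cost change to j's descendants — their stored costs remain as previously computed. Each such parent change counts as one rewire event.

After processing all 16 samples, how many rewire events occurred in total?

1. q=(31,6) nearest=0 d=30 new=(7,6) → add node 1 parent=0 cost=6
2. q=(18,9) nearest=1 d=11 new=(13,9) → add node 2 parent=1 cost=12
3. q=(4,41) nearest=2 d=32 new=(7,15) → add node 3 parent=2 cost=18
4. q=(17,29) nearest=3 d=14 new=(13,21) → add node 4 parent=3 cost=24
5. q=(11,2) nearest=1 d=4 new=(11,2) → add node 5 parent=1 cost=10
6. q=(25,5) nearest=2 d=12 new=(19,5) → add node 6 parent=2 cost=18
7. q=(13,8) nearest=2 d=1 new=(13,8) → add node 7 parent=2 cost=13
8. q=(6,10) nearest=1 d=4 new=(6,10) → add node 8 parent=1 cost=10; rewire 3→8 (15<18); rewire 4→8 (21<24)
9. q=(12,29) nearest=4 d=8 new=(12,27) → add node 9 parent=4 cost=27
10. q=(1,42) nearest=9 d=15 new=(6,33) → add node 10 parent=9 cost=33
11. q=(12,34) nearest=10 d=6 new=(12,34) → add node 11 parent=10 cost=39
12. q=(18,29) nearest=9 d=6 new=(18,29) → add node 12 parent=9 cost=33
13. q=(19,22) nearest=4 d=6 new=(19,22) → add node 13 parent=4 cost=27
14. q=(27,22) nearest=13 d=8 new=(25,22) → add node 14 parent=13 cost=33
15. q=(10,1) nearest=5 d=1 new=(10,1) → add node 15 parent=5 cost=11
16. q=(7,30) nearest=10 d=3 new=(7,30) → add node 16 parent=10 cost=36

Rewire events: 2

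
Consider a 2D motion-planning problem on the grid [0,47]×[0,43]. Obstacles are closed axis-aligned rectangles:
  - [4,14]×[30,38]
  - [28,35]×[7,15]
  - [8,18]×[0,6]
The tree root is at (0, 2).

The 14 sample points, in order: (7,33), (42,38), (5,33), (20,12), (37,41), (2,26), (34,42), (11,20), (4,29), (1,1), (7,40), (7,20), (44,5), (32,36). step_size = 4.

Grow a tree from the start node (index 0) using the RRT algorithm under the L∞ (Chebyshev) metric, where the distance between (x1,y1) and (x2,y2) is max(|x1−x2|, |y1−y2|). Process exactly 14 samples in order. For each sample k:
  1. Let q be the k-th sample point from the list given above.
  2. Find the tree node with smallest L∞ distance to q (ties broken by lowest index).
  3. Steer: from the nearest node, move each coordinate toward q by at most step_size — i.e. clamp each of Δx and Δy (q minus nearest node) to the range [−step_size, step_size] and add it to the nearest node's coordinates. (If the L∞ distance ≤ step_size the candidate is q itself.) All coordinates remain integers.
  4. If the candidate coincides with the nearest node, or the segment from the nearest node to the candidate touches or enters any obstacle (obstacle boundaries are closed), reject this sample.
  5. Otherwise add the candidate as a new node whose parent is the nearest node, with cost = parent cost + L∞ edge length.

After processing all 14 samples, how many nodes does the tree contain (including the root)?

Node count: 15

1. q=(7,33) nearest=0 d=31 new=(4,6) → add node 1 parent=0 cost=4
2. q=(42,38) nearest=1 d=38 new=(8,10) → add node 2 parent=1 cost=8
3. q=(5,33) nearest=2 d=23 new=(5,14) → add node 3 parent=2 cost=12
4. q=(20,12) nearest=2 d=12 new=(12,12) → add node 4 parent=2 cost=12
5. q=(37,41) nearest=4 d=29 new=(16,16) → add node 5 parent=4 cost=16
6. q=(2,26) nearest=3 d=12 new=(2,18) → add node 6 parent=3 cost=16
7. q=(34,42) nearest=5 d=26 new=(20,20) → add node 7 parent=5 cost=20
8. q=(11,20) nearest=5 d=5 new=(12,20) → add node 8 parent=5 cost=20
9. q=(4,29) nearest=8 d=9 new=(8,24) → add node 9 parent=8 cost=24
10. q=(1,1) nearest=0 d=1 new=(1,1) → add node 10 parent=0 cost=1
11. q=(7,40) nearest=9 d=16 new=(7,28) → add node 11 parent=9 cost=28
12. q=(7,20) nearest=9 d=4 new=(7,20) → add node 12 parent=9 cost=28
13. q=(44,5) nearest=7 d=24 new=(24,16) → add node 13 parent=7 cost=24
14. q=(32,36) nearest=7 d=16 new=(24,24) → add node 14 parent=7 cost=24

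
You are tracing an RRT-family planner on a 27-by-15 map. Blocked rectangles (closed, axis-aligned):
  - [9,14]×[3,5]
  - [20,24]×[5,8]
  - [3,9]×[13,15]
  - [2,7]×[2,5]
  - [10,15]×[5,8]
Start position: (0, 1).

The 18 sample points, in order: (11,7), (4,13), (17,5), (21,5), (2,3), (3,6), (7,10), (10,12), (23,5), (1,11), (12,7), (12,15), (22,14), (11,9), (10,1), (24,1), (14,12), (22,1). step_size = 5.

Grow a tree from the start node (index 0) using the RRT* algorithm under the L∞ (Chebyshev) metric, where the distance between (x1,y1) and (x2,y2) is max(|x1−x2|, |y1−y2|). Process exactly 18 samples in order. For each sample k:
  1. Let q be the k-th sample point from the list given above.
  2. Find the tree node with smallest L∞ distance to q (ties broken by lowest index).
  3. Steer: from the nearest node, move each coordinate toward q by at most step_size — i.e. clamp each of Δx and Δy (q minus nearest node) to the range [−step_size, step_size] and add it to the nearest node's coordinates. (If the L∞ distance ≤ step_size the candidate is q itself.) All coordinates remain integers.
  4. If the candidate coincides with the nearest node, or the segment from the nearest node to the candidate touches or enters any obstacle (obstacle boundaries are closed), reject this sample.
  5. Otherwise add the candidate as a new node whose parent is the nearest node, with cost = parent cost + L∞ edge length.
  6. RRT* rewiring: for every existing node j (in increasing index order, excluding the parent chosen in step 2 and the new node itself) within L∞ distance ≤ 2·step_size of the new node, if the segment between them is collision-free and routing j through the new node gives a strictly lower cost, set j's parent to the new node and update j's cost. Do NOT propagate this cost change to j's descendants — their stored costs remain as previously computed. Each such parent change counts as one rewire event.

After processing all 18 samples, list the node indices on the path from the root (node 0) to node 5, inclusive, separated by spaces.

1. q=(11,7) nearest=0 d=11 new=(5,6) → blocked by [2,7]×[2,5], reject
2. q=(4,13) nearest=0 d=12 new=(4,6) → blocked by [2,7]×[2,5], reject
3. q=(17,5) nearest=0 d=17 new=(5,5) → blocked by [2,7]×[2,5], reject
4. q=(21,5) nearest=0 d=21 new=(5,5) → blocked by [2,7]×[2,5], reject
5. q=(2,3) nearest=0 d=2 new=(2,3) → blocked by [2,7]×[2,5], reject
6. q=(3,6) nearest=0 d=5 new=(3,6) → blocked by [2,7]×[2,5], reject
7. q=(7,10) nearest=0 d=9 new=(5,6) → blocked by [2,7]×[2,5], reject
8. q=(10,12) nearest=0 d=11 new=(5,6) → blocked by [2,7]×[2,5], reject
9. q=(23,5) nearest=0 d=23 new=(5,5) → blocked by [2,7]×[2,5], reject
10. q=(1,11) nearest=0 d=10 new=(1,6) → add node 1 parent=0 cost=5
11. q=(12,7) nearest=1 d=11 new=(6,7) → add node 2 parent=1 cost=10
12. q=(12,15) nearest=2 d=8 new=(11,12) → add node 3 parent=2 cost=15
13. q=(22,14) nearest=3 d=11 new=(16,14) → add node 4 parent=3 cost=20
14. q=(11,9) nearest=3 d=3 new=(11,9) → add node 5 parent=3 cost=18
15. q=(10,1) nearest=2 d=6 new=(10,2) → blocked by [9,14]×[3,5], reject
16. q=(24,1) nearest=3 d=13 new=(16,7) → blocked by [10,15]×[5,8], reject
17. q=(14,12) nearest=4 d=2 new=(14,12) → add node 6 parent=4 cost=22
18. q=(22,1) nearest=3 d=11 new=(16,7) → blocked by [10,15]×[5,8], reject

Path: 0 1 2 3 5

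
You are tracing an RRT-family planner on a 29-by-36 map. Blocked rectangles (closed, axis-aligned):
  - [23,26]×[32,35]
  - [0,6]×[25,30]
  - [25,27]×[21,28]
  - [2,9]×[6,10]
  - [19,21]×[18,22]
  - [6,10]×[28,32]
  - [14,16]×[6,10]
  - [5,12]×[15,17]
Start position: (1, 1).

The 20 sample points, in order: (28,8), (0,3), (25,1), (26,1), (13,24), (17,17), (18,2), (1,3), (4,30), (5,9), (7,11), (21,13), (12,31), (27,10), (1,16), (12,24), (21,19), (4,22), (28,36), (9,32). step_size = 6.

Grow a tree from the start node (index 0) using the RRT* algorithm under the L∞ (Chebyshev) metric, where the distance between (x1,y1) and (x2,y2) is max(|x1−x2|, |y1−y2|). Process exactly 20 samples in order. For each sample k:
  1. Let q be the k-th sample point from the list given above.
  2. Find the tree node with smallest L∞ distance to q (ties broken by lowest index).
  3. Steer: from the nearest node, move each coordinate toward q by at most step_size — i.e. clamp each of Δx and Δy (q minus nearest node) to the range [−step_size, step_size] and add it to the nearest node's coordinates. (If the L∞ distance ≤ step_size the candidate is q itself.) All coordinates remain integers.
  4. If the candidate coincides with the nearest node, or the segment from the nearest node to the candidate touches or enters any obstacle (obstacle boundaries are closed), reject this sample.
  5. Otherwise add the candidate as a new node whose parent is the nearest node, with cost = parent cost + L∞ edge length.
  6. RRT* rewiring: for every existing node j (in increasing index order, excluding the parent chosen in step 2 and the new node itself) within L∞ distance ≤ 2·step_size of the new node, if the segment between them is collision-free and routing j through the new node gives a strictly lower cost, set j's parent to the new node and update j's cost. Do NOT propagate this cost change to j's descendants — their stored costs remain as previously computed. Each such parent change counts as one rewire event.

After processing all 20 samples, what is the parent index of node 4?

Parent of node 4: 3

1. q=(28,8) nearest=0 d=27 new=(7,7) → blocked by [2,9]×[6,10], reject
2. q=(0,3) nearest=0 d=2 new=(0,3) → add node 1 parent=0 cost=2
3. q=(25,1) nearest=0 d=24 new=(7,1) → add node 2 parent=0 cost=6
4. q=(26,1) nearest=2 d=19 new=(13,1) → add node 3 parent=2 cost=12
5. q=(13,24) nearest=1 d=21 new=(6,9) → blocked by [2,9]×[6,10], reject
6. q=(17,17) nearest=0 d=16 new=(7,7) → blocked by [2,9]×[6,10], reject
7. q=(18,2) nearest=3 d=5 new=(18,2) → add node 4 parent=3 cost=17
8. q=(1,3) nearest=1 d=1 new=(1,3) → add node 5 parent=1 cost=3
9. q=(4,30) nearest=1 d=27 new=(4,9) → blocked by [2,9]×[6,10], reject
10. q=(5,9) nearest=1 d=6 new=(5,9) → blocked by [2,9]×[6,10], reject
11. q=(7,11) nearest=1 d=8 new=(6,9) → blocked by [2,9]×[6,10], reject
12. q=(21,13) nearest=4 d=11 new=(21,8) → add node 6 parent=4 cost=23
13. q=(12,31) nearest=6 d=23 new=(15,14) → add node 7 parent=6 cost=29
14. q=(27,10) nearest=6 d=6 new=(27,10) → add node 8 parent=6 cost=29
15. q=(1,16) nearest=1 d=13 new=(1,9) → add node 9 parent=1 cost=8
16. q=(12,24) nearest=7 d=10 new=(12,20) → add node 10 parent=7 cost=35
17. q=(21,19) nearest=7 d=6 new=(21,19) → blocked by [19,21]×[18,22], reject
18. q=(4,22) nearest=10 d=8 new=(6,22) → add node 11 parent=10 cost=41
19. q=(28,36) nearest=10 d=16 new=(18,26) → add node 12 parent=10 cost=41
20. q=(9,32) nearest=12 d=9 new=(12,32) → add node 13 parent=12 cost=47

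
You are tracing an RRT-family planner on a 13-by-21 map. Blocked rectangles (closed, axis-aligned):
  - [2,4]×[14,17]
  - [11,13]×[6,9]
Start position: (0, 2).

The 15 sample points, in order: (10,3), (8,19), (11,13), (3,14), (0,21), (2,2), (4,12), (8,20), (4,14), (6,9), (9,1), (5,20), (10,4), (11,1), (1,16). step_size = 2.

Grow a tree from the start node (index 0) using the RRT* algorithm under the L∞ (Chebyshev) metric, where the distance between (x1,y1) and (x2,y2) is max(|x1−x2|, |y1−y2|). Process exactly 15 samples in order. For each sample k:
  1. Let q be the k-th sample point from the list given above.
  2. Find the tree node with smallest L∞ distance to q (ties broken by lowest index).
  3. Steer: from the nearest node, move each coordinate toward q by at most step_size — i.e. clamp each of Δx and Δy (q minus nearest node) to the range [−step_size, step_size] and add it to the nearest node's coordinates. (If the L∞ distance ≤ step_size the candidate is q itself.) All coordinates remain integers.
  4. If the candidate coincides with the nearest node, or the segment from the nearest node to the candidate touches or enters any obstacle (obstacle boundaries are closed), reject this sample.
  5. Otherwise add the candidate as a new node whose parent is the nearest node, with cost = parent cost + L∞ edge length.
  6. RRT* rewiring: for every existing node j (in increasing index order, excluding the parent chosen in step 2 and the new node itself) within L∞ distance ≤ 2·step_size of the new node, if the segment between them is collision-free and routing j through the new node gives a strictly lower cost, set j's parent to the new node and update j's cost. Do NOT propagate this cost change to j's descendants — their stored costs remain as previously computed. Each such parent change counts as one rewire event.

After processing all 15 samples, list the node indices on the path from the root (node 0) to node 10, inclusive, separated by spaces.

1. q=(10,3) nearest=0 d=10 new=(2,3) → add node 1 parent=0 cost=2
2. q=(8,19) nearest=1 d=16 new=(4,5) → add node 2 parent=1 cost=4
3. q=(11,13) nearest=2 d=8 new=(6,7) → add node 3 parent=2 cost=6
4. q=(3,14) nearest=3 d=7 new=(4,9) → add node 4 parent=3 cost=8
5. q=(0,21) nearest=4 d=12 new=(2,11) → add node 5 parent=4 cost=10
6. q=(2,2) nearest=1 d=1 new=(2,2) → add node 6 parent=1 cost=3
7. q=(4,12) nearest=5 d=2 new=(4,12) → add node 7 parent=5 cost=12
8. q=(8,20) nearest=7 d=8 new=(6,14) → add node 8 parent=7 cost=14
9. q=(4,14) nearest=7 d=2 new=(4,14) → blocked by [2,4]×[14,17], reject
10. q=(6,9) nearest=3 d=2 new=(6,9) → add node 9 parent=3 cost=8; rewire 7→9 (11<12)
11. q=(9,1) nearest=2 d=5 new=(6,3) → add node 10 parent=2 cost=6
12. q=(5,20) nearest=8 d=6 new=(5,16) → add node 11 parent=8 cost=16
13. q=(10,4) nearest=3 d=4 new=(8,5) → add node 12 parent=3 cost=8
14. q=(11,1) nearest=12 d=4 new=(10,3) → add node 13 parent=12 cost=10
15. q=(1,16) nearest=7 d=4 new=(2,14) → blocked by [2,4]×[14,17], reject

Path: 0 1 2 10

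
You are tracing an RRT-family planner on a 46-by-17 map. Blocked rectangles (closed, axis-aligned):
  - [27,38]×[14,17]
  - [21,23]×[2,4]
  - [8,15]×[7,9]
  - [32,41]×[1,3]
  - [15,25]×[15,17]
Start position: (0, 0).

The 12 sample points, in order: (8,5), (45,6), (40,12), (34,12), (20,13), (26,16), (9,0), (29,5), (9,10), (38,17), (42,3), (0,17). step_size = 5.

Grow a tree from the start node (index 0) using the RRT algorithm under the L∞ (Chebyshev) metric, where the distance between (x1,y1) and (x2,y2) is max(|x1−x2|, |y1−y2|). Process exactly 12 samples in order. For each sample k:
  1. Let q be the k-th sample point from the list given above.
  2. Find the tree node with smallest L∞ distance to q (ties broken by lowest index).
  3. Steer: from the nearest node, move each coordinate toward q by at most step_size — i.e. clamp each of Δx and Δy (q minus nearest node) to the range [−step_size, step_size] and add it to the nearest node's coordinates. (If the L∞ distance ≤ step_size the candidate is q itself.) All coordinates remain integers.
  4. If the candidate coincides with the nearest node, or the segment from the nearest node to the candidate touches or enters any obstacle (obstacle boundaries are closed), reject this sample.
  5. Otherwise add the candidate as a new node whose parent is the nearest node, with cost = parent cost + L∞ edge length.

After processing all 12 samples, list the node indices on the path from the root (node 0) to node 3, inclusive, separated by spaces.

1. q=(8,5) nearest=0 d=8 new=(5,5) → add node 1 parent=0 cost=5
2. q=(45,6) nearest=1 d=40 new=(10,6) → add node 2 parent=1 cost=10
3. q=(40,12) nearest=2 d=30 new=(15,11) → blocked by [8,15]×[7,9], reject
4. q=(34,12) nearest=2 d=24 new=(15,11) → blocked by [8,15]×[7,9], reject
5. q=(20,13) nearest=2 d=10 new=(15,11) → blocked by [8,15]×[7,9], reject
6. q=(26,16) nearest=2 d=16 new=(15,11) → blocked by [8,15]×[7,9], reject
7. q=(9,0) nearest=1 d=5 new=(9,0) → add node 3 parent=1 cost=10
8. q=(29,5) nearest=2 d=19 new=(15,5) → add node 4 parent=2 cost=15
9. q=(9,10) nearest=2 d=4 new=(9,10) → blocked by [8,15]×[7,9], reject
10. q=(38,17) nearest=4 d=23 new=(20,10) → add node 5 parent=4 cost=20
11. q=(42,3) nearest=5 d=22 new=(25,5) → add node 6 parent=5 cost=25
12. q=(0,17) nearest=2 d=11 new=(5,11) → blocked by [8,15]×[7,9], reject

Path: 0 1 3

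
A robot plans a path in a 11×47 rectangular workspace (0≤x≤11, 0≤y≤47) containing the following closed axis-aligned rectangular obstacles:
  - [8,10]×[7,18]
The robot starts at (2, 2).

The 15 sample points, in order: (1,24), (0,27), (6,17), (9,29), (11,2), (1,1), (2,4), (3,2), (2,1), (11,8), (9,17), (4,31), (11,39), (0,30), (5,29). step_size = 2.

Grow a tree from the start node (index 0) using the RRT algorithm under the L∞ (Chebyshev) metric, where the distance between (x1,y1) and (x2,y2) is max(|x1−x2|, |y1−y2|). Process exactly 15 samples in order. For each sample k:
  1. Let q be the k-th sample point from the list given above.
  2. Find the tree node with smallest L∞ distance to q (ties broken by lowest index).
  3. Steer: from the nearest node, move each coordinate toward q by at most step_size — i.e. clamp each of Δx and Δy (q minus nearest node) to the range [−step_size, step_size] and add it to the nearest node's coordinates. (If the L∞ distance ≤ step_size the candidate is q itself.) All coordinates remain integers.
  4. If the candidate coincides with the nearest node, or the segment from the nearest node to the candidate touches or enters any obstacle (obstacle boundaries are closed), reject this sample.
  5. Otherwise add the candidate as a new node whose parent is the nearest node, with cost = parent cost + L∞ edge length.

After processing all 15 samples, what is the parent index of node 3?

1. q=(1,24) nearest=0 d=22 new=(1,4) → add node 1 parent=0 cost=2
2. q=(0,27) nearest=1 d=23 new=(0,6) → add node 2 parent=1 cost=4
3. q=(6,17) nearest=2 d=11 new=(2,8) → add node 3 parent=2 cost=6
4. q=(9,29) nearest=3 d=21 new=(4,10) → add node 4 parent=3 cost=8
5. q=(11,2) nearest=4 d=8 new=(6,8) → add node 5 parent=4 cost=10
6. q=(1,1) nearest=0 d=1 new=(1,1) → add node 6 parent=0 cost=1
7. q=(2,4) nearest=1 d=1 new=(2,4) → add node 7 parent=1 cost=3
8. q=(3,2) nearest=0 d=1 new=(3,2) → add node 8 parent=0 cost=1
9. q=(2,1) nearest=0 d=1 new=(2,1) → add node 9 parent=0 cost=1
10. q=(11,8) nearest=5 d=5 new=(8,8) → blocked by [8,10]×[7,18], reject
11. q=(9,17) nearest=4 d=7 new=(6,12) → add node 10 parent=4 cost=10
12. q=(4,31) nearest=10 d=19 new=(4,14) → add node 11 parent=10 cost=12
13. q=(11,39) nearest=11 d=25 new=(6,16) → add node 12 parent=11 cost=14
14. q=(0,30) nearest=12 d=14 new=(4,18) → add node 13 parent=12 cost=16
15. q=(5,29) nearest=13 d=11 new=(5,20) → add node 14 parent=13 cost=18

Parent of node 3: 2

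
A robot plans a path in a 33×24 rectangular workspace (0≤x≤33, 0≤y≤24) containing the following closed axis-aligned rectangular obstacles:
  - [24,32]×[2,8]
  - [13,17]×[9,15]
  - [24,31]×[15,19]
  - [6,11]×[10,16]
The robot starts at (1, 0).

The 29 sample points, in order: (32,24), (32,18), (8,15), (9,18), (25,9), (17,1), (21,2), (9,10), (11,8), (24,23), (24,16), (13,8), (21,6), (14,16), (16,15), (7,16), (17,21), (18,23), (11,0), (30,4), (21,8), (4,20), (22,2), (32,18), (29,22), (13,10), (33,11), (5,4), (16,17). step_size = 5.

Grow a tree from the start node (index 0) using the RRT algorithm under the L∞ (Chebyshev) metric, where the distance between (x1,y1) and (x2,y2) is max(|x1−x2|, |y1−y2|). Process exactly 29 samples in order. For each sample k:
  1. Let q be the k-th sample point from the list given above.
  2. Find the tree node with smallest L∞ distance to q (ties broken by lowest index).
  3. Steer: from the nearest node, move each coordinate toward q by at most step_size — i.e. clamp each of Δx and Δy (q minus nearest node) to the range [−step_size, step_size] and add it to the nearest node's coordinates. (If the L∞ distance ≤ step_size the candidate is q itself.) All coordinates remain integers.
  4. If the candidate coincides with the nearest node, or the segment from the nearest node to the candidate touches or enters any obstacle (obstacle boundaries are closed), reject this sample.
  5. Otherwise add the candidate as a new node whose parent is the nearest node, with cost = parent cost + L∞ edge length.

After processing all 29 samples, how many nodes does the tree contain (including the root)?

Node count: 15

1. q=(32,24) nearest=0 d=31 new=(6,5) → add node 1 parent=0 cost=5
2. q=(32,18) nearest=1 d=26 new=(11,10) → blocked by [6,11]×[10,16], reject
3. q=(8,15) nearest=1 d=10 new=(8,10) → blocked by [6,11]×[10,16], reject
4. q=(9,18) nearest=1 d=13 new=(9,10) → blocked by [6,11]×[10,16], reject
5. q=(25,9) nearest=1 d=19 new=(11,9) → add node 2 parent=1 cost=10
6. q=(17,1) nearest=2 d=8 new=(16,4) → add node 3 parent=2 cost=15
7. q=(21,2) nearest=3 d=5 new=(21,2) → add node 4 parent=3 cost=20
8. q=(9,10) nearest=2 d=2 new=(9,10) → blocked by [6,11]×[10,16], reject
9. q=(11,8) nearest=2 d=1 new=(11,8) → add node 5 parent=2 cost=11
10. q=(24,23) nearest=2 d=14 new=(16,14) → blocked by [13,17]×[9,15], reject
11. q=(24,16) nearest=3 d=12 new=(21,9) → add node 6 parent=3 cost=20
12. q=(13,8) nearest=2 d=2 new=(13,8) → add node 7 parent=2 cost=12
13. q=(21,6) nearest=6 d=3 new=(21,6) → add node 8 parent=6 cost=23
14. q=(14,16) nearest=2 d=7 new=(14,14) → blocked by [13,17]×[9,15], reject
15. q=(16,15) nearest=2 d=6 new=(16,14) → blocked by [13,17]×[9,15], reject
16. q=(7,16) nearest=2 d=7 new=(7,14) → blocked by [6,11]×[10,16], reject
17. q=(17,21) nearest=2 d=12 new=(16,14) → blocked by [13,17]×[9,15], reject
18. q=(18,23) nearest=2 d=14 new=(16,14) → blocked by [13,17]×[9,15], reject
19. q=(11,0) nearest=1 d=5 new=(11,0) → add node 9 parent=1 cost=10
20. q=(30,4) nearest=4 d=9 new=(26,4) → blocked by [24,32]×[2,8], reject
21. q=(21,8) nearest=6 d=1 new=(21,8) → add node 10 parent=6 cost=21
22. q=(4,20) nearest=2 d=11 new=(6,14) → blocked by [6,11]×[10,16], reject
23. q=(22,2) nearest=4 d=1 new=(22,2) → add node 11 parent=4 cost=21
24. q=(32,18) nearest=6 d=11 new=(26,14) → add node 12 parent=6 cost=25
25. q=(29,22) nearest=12 d=8 new=(29,19) → blocked by [24,31]×[15,19], reject
26. q=(13,10) nearest=2 d=2 new=(13,10) → blocked by [13,17]×[9,15], reject
27. q=(33,11) nearest=12 d=7 new=(31,11) → add node 13 parent=12 cost=30
28. q=(5,4) nearest=1 d=1 new=(5,4) → add node 14 parent=1 cost=6
29. q=(16,17) nearest=2 d=8 new=(16,14) → blocked by [13,17]×[9,15], reject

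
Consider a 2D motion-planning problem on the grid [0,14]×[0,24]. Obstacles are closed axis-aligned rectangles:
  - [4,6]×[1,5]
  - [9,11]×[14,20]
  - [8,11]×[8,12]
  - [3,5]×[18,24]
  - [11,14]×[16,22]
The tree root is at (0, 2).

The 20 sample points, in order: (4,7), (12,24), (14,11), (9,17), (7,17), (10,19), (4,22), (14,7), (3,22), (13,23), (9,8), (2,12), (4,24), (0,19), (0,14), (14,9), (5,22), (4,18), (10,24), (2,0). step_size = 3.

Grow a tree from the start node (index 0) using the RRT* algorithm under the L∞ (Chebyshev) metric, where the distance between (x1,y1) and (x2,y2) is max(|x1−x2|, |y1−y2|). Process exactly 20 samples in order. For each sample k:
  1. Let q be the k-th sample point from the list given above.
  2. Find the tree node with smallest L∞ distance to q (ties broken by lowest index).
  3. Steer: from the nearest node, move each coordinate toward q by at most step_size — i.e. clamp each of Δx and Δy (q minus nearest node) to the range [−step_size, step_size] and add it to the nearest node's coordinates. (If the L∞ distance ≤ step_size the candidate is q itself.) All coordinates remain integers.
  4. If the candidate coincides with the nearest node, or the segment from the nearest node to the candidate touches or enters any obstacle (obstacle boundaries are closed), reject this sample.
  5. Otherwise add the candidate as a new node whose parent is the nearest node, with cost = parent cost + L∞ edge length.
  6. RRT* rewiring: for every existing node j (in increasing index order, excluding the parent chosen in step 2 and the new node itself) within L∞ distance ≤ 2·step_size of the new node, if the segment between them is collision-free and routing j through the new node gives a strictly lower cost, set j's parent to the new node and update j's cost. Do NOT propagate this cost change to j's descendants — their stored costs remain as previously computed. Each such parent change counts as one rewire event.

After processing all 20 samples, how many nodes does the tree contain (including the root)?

1. q=(4,7) nearest=0 d=5 new=(3,5) → add node 1 parent=0 cost=3
2. q=(12,24) nearest=1 d=19 new=(6,8) → add node 2 parent=1 cost=6
3. q=(14,11) nearest=2 d=8 new=(9,11) → blocked by [8,11]×[8,12], reject
4. q=(9,17) nearest=2 d=9 new=(9,11) → blocked by [8,11]×[8,12], reject
5. q=(7,17) nearest=2 d=9 new=(7,11) → add node 3 parent=2 cost=9
6. q=(10,19) nearest=3 d=8 new=(10,14) → blocked by [9,11]×[14,20], reject
7. q=(4,22) nearest=3 d=11 new=(4,14) → add node 4 parent=3 cost=12
8. q=(14,7) nearest=3 d=7 new=(10,8) → blocked by [8,11]×[8,12], reject
9. q=(3,22) nearest=4 d=8 new=(3,17) → add node 5 parent=4 cost=15
10. q=(13,23) nearest=4 d=9 new=(7,17) → add node 6 parent=4 cost=15
11. q=(9,8) nearest=2 d=3 new=(9,8) → blocked by [8,11]×[8,12], reject
12. q=(2,12) nearest=4 d=2 new=(2,12) → add node 7 parent=4 cost=14
13. q=(4,24) nearest=5 d=7 new=(4,20) → blocked by [3,5]×[18,24], reject
14. q=(0,19) nearest=5 d=3 new=(0,19) → add node 8 parent=5 cost=18
15. q=(0,14) nearest=7 d=2 new=(0,14) → add node 9 parent=7 cost=16
16. q=(14,9) nearest=3 d=7 new=(10,9) → blocked by [8,11]×[8,12], reject
17. q=(5,22) nearest=5 d=5 new=(5,20) → blocked by [3,5]×[18,24], reject
18. q=(4,18) nearest=5 d=1 new=(4,18) → blocked by [3,5]×[18,24], reject
19. q=(10,24) nearest=5 d=7 new=(6,20) → blocked by [3,5]×[18,24], reject
20. q=(2,0) nearest=0 d=2 new=(2,0) → add node 10 parent=0 cost=2

Node count: 11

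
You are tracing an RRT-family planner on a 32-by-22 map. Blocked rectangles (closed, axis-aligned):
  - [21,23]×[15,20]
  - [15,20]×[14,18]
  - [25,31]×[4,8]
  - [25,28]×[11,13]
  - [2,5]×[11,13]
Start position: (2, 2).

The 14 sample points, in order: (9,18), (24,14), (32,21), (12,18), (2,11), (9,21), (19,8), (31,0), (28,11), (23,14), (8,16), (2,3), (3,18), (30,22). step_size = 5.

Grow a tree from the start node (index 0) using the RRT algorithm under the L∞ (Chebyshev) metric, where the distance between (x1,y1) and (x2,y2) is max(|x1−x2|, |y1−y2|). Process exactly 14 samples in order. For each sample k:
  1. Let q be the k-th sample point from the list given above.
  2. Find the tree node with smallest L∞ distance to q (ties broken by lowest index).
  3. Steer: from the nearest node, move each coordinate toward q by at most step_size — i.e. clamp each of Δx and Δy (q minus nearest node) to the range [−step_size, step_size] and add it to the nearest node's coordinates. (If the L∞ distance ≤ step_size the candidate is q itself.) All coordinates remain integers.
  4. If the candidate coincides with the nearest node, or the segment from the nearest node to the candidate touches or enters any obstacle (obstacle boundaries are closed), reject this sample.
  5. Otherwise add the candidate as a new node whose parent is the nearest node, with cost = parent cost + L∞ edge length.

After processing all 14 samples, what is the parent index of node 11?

1. q=(9,18) nearest=0 d=16 new=(7,7) → add node 1 parent=0 cost=5
2. q=(24,14) nearest=1 d=17 new=(12,12) → add node 2 parent=1 cost=10
3. q=(32,21) nearest=2 d=20 new=(17,17) → blocked by [15,20]×[14,18], reject
4. q=(12,18) nearest=2 d=6 new=(12,17) → add node 3 parent=2 cost=15
5. q=(2,11) nearest=1 d=5 new=(2,11) → blocked by [2,5]×[11,13], reject
6. q=(9,21) nearest=3 d=4 new=(9,21) → add node 4 parent=3 cost=19
7. q=(19,8) nearest=2 d=7 new=(17,8) → add node 5 parent=2 cost=15
8. q=(31,0) nearest=5 d=14 new=(22,3) → add node 6 parent=5 cost=20
9. q=(28,11) nearest=6 d=8 new=(27,8) → blocked by [25,31]×[4,8], reject
10. q=(23,14) nearest=5 d=6 new=(22,13) → add node 7 parent=5 cost=20
11. q=(8,16) nearest=2 d=4 new=(8,16) → add node 8 parent=2 cost=14
12. q=(2,3) nearest=0 d=1 new=(2,3) → add node 9 parent=0 cost=1
13. q=(3,18) nearest=8 d=5 new=(3,18) → add node 10 parent=8 cost=19
14. q=(30,22) nearest=7 d=9 new=(27,18) → add node 11 parent=7 cost=25

Parent of node 11: 7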